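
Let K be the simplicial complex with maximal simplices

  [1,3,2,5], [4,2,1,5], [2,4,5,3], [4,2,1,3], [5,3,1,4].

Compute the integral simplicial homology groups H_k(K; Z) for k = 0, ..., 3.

H_0 = Z,  H_1 = 0,  H_2 = 0,  H_3 = Z.

We work with the vertex ordering 1 < 2 < 3 < 4 < 5. The simplices of K, each written with vertices in increasing order, are:

  0-simplices (5): [1], [2], [3], [4], [5]
  1-simplices (10): [1,2], [1,3], [1,4], [1,5], [2,3], [2,4], [2,5], [3,4], [3,5], [4,5]
  2-simplices (10): [1,2,3], [1,2,4], [1,2,5], [1,3,4], [1,3,5], [1,4,5], [2,3,4], [2,3,5], [2,4,5], [3,4,5]
  3-simplices (5): [1,2,3,4], [1,2,3,5], [1,2,4,5], [1,3,4,5], [2,3,4,5]

giving chain groups C_0 ≅ Z^5, C_1 ≅ Z^10, C_2 ≅ Z^10, C_3 ≅ Z^5.

∂_1: C_1 → C_0 sends each edge [p,q] (with p < q) to q − p.
The resulting 5×10 matrix has rank 4, and its Smith normal form has invariant factors (1,1,1,1).

∂_2: C_2 → C_1 maps a triangle to the signed sum of its edges. For instance
  ∂[1,2,4] = [2,4] − [1,4] + [1,2],
  ∂[2,3,4] = [3,4] − [2,4] + [2,3].
As a 10×10 matrix over Z this has rank 6, with invariant factors (1,1,1,1,1,1).

∂_3: C_3 → C_2 sends each 3-simplex σ to the alternating sum Σ_i (−1)^i (σ with its i-th vertex removed). For instance
  ∂[1,2,3,4] = [2,3,4] − [1,3,4] + [1,2,4] − [1,2,3],
  ∂[2,3,4,5] = [3,4,5] − [2,4,5] + [2,3,5] − [2,3,4].
As a 10×5 matrix over Z this has rank 4, with invariant factors (1,1,1,1).

Computing H_k = (kernel of ∂_k) / (image of ∂_{k+1}):

  H_0: rank C_0 − rank ∂_1 = 5 − 4 = 1, and the invariant factors of ∂_1 are all 1, so H_0 = Z.
  H_1: rank ker ∂_1 − rank ∂_2 = (10 − 4) − 6 = 0, and the invariant factors of ∂_2 are all 1, so H_1 = 0.
  H_2: rank ker ∂_2 − rank ∂_3 = (10 − 6) − 4 = 0, and the invariant factors of ∂_3 are all 1, so H_2 = 0.
  H_3: rank ker ∂_3 − rank ∂_4 = (5 − 4) − 0 = 1, and there is no ∂_4, so H_3 = Z.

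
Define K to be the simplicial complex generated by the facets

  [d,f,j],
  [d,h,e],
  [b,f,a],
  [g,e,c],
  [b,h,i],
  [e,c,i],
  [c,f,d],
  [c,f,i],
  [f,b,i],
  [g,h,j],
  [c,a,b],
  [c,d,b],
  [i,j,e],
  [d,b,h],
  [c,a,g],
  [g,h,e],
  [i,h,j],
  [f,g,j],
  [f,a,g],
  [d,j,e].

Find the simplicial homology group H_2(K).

Order the vertices as a < b < c < d < e < f < g < h < i < j. Listing each simplex with vertices in this order, K has dimension 2 with simplices:

  0-simplices (10): a, b, c, d, e, f, g, h, i, j
  1-simplices (30): ab, ac, af, ag, bc, bd, bf, bh, bi, cd, ce, cf, cg, ci, de, df, dh, dj, eg, eh, ei, ej, fg, fi, fj, gh, gj, hi, hj, ij
  2-simplices (20): abc, abf, acg, afg, bcd, bdh, bfi, bhi, cdf, ceg, cei, cfi, deh, dej, dfj, egh, eij, fgj, ghj, hij

so the chain groups are C_0 ≅ Z^10, C_1 ≅ Z^30, C_2 ≅ Z^20.

Boundary ∂_1: C_1 → C_0 maps an edge to its endpoints' difference, ∂[p,q] = q − p. For instance
  ∂ci = i − c.
The resulting 10×30 matrix has rank 9, and its Smith normal form has invariant factors (1,1,1,1,1,1,1,1,1).

The boundary map ∂_2: C_2 → C_1 maps a triangle to the signed sum of its edges. For instance
  ∂dej = ej − dj + de,
  ∂cdf = df − cf + cd.
The resulting 30×20 matrix has rank 20, and its Smith normal form has invariant factors (1,1,1,1,1,1,1,1,1,1,1,1,1,1,1,1,1,1,1,2).

Computing H_k = (kernel of ∂_k) / (image of ∂_{k+1}):

  H_2: rank ker ∂_2 − rank ∂_3 = (20 − 20) − 0 = 0, and there is no ∂_3, so H_2 = 0.

H_2 = 0.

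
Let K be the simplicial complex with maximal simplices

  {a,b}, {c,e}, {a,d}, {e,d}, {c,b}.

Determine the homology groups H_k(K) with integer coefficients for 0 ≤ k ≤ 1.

Order the vertices as a < b < c < d < e. Listing each simplex with vertices in this order, K has dimension 1 with simplices:

  0-simplices (5): a, b, c, d, e
  1-simplices (5): ab, ad, bc, ce, de

Hence C_0 ≅ Z^5, C_1 ≅ Z^5.

Boundary ∂_1: C_1 → C_0 maps an edge to its endpoints' difference, ∂[p,q] = q − p. For instance
  ∂de = e − d.
The resulting 5×5 matrix has rank 4, and its Smith normal form has invariant factors (1,1,1,1).

Computing H_k = (kernel of ∂_k) / (image of ∂_{k+1}):

  H_0: rank C_0 − rank ∂_1 = 5 − 4 = 1, and the invariant factors of ∂_1 are all 1, so H_0 = Z.
  H_1: rank ker ∂_1 − rank ∂_2 = (5 − 4) − 0 = 1, and there is no ∂_2, so H_1 = Z.

(K is a triangulation of the circle S^1.)

H_0 = Z,  H_1 = Z.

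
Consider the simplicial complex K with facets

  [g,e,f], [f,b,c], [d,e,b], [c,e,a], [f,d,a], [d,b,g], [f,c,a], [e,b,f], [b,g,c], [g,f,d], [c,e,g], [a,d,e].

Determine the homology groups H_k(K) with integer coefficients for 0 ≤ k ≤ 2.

H_0 = Z,  H_1 = Z_2,  H_2 = 0.

Order the vertices as a < b < c < d < e < f < g. Listing each simplex with vertices in this order, K has dimension 2 with simplices:

  0-simplices (7): a, b, c, d, e, f, g
  1-simplices (18): ac, ad, ae, af, bc, bd, be, bf, bg, ce, cf, cg, de, df, dg, ef, eg, fg
  2-simplices (12): ace, acf, ade, adf, bcf, bcg, bde, bdg, bef, ceg, dfg, efg

Hence C_0 ≅ Z^7, C_1 ≅ Z^18, C_2 ≅ Z^12.

The boundary map ∂_1: C_1 → C_0 sends each edge [p,q] (with p < q) to q − p.
This gives a 7×18 integer matrix of rank 6; reducing to Smith normal form yields diagonal entries (1,1,1,1,1,1).

∂_2: C_2 → C_1 sends each 2-simplex [p,q,r] to [q,r] − [p,r] + [p,q]. For instance
  ∂ace = ce − ae + ac,
  ∂ade = de − ae + ad.
As a 18×12 matrix over Z this has rank 12, with invariant factors (1,1,1,1,1,1,1,1,1,1,1,2).

Now H_k = ker ∂_k / im ∂_{k+1}, so:

  H_0: rank C_0 − rank ∂_1 = 7 − 6 = 1, and the invariant factors of ∂_1 are all 1, so H_0 ≅ Z.
  H_1: rank ker ∂_1 − rank ∂_2 = (18 − 6) − 12 = 0, and ∂_2 has invariant factor 2 > 1, so H_1 ≅ Z_2.
  H_2: rank ker ∂_2 − rank ∂_3 = (12 − 12) − 0 = 0, and there is no ∂_3, so H_2 ≅ 0.

(K is a triangulation of the real projective plane RP^2.)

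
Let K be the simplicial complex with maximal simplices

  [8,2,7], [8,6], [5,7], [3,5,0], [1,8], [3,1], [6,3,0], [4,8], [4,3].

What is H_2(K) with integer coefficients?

K has 9 vertices, 14 edges, 3 triangles.
rank ∂_2 = 3, rank ∂_3 = 0 ⇒ b_2 = 3 − 3 − 0 = 0. So H_2 ≅ 0.

H_2 = 0.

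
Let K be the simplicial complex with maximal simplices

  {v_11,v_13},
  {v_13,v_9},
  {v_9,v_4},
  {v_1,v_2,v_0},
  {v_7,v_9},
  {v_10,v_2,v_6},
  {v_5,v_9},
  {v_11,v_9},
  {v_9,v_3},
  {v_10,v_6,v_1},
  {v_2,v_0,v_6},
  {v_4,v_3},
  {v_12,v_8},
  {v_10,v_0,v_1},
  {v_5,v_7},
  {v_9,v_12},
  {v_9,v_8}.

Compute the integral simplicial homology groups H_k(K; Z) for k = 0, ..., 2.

K has 14 vertices, 22 edges, 5 triangles.
rank ∂_0 = 0, rank ∂_1 = 12 ⇒ b_0 = 14 − 0 − 12 = 2; all invariant factors of ∂_1 are 1 so no torsion. So H_0 ≅ Z^2.
rank ∂_1 = 12, rank ∂_2 = 5 ⇒ b_1 = 22 − 12 − 5 = 5; all invariant factors of ∂_2 are 1 so no torsion. So H_1 ≅ Z^5.
rank ∂_2 = 5, rank ∂_3 = 0 ⇒ b_2 = 5 − 5 − 0 = 0. So H_2 ≅ 0.

H_0 ≅ Z^2,  H_1 ≅ Z^5,  H_2 = 0.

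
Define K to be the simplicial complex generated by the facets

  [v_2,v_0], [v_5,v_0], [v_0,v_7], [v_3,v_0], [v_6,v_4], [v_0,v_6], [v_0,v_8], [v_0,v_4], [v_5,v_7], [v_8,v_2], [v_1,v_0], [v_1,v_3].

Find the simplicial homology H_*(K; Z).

H_0 = Z,  H_1 = Z^4.

Take the total order v_0 < v_1 < v_2 < v_3 < v_4 < v_5 < v_6 < v_7 < v_8 on the vertex set. Then K (dimension 1) consists of the simplices:

  0-simplices (9): [v_0], [v_1], [v_2], [v_3], [v_4], [v_5], [v_6], [v_7], [v_8]
  1-simplices (12): [v_0,v_1], [v_0,v_2], [v_0,v_3], [v_0,v_4], [v_0,v_5], [v_0,v_6], [v_0,v_7], [v_0,v_8], [v_1,v_3], [v_2,v_8], [v_4,v_6], [v_5,v_7]

Hence C_0 ≅ Z^9, C_1 ≅ Z^12.

The boundary map ∂_1: C_1 → C_0 sends each edge [p,q] (with p < q) to q − p. For instance
  ∂[v_0,v_8] = [v_8] − [v_0].
The 9×12 boundary matrix has rank 8 and Smith normal form diag(1,1,1,1,1,1,1,1).

Computing H_k = (kernel of ∂_k) / (image of ∂_{k+1}):

  H_0: rank C_0 − rank ∂_1 = 9 − 8 = 1, and the invariant factors of ∂_1 are all 1, so H_0 = Z.
  H_1: rank ker ∂_1 − rank ∂_2 = (12 − 8) − 0 = 4, and there is no ∂_2, so H_1 = Z^4.

As a check, the Euler characteristic is 9 − 12 = -3, which agrees with 1 − 4 = -3.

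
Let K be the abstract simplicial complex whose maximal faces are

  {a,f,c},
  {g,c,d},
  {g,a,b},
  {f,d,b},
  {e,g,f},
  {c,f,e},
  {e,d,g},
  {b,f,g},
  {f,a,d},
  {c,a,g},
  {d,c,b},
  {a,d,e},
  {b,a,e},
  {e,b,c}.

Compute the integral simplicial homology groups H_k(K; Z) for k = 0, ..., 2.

We work with the vertex ordering a < b < c < d < e < f < g. The simplices of K, each written with vertices in increasing order, are:

  0-simplices (7): a, b, c, d, e, f, g
  1-simplices (21): ab, ac, ad, ae, af, ag, bc, bd, be, bf, bg, cd, ce, cf, cg, de, df, dg, ef, eg, fg
  2-simplices (14): abe, abg, acf, acg, ade, adf, bcd, bce, bdf, bfg, cdg, cef, deg, efg

giving chain groups C_0 ≅ Z^7, C_1 ≅ Z^21, C_2 ≅ Z^14.

∂_1: C_1 → C_0 sends each edge [p,q] (with p < q) to q − p. For instance
  ∂ef = f − e.
This gives a 7×21 integer matrix of rank 6; reducing to Smith normal form yields diagonal entries (1,1,1,1,1,1).

Boundary ∂_2: C_2 → C_1 sends each 2-simplex [p,q,r] to [q,r] − [p,r] + [p,q]. For instance
  ∂bce = ce − be + bc,
  ∂acf = cf − af + ac.
The 21×14 boundary matrix has rank 13 and Smith normal form diag(1,1,1,1,1,1,1,1,1,1,1,1,1).

From H_k ≅ ker(∂_k) / im(∂_{k+1}) we obtain:

  H_0: rank C_0 − rank ∂_1 = 7 − 6 = 1, and the invariant factors of ∂_1 are all 1, so H_0 = Z.
  H_1: rank ker ∂_1 − rank ∂_2 = (21 − 6) − 13 = 2, and the invariant factors of ∂_2 are all 1, so H_1 = Z^2.
  H_2: rank ker ∂_2 − rank ∂_3 = (14 − 13) − 0 = 1, and there is no ∂_3, so H_2 = Z.

(K is a triangulation of the torus T^2.)

H_0 = Z,  H_1 = Z^2,  H_2 = Z.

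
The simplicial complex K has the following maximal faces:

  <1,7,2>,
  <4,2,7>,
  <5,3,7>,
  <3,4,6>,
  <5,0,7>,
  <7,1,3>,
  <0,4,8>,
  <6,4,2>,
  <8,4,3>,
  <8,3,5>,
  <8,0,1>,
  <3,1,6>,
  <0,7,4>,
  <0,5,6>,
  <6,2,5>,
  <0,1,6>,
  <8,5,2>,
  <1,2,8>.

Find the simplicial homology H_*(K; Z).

We work with the vertex ordering 0 < 1 < 2 < 3 < 4 < 5 < 6 < 7 < 8. The simplices of K, each written with vertices in increasing order, are:

  0-simplices (9): [0], [1], [2], [3], [4], [5], [6], [7], [8]
  1-simplices (27): (27 of them)
  2-simplices (18): [0,1,6], [0,1,8], [0,4,7], [0,4,8], [0,5,6], [0,5,7], [1,2,7], [1,2,8], [1,3,6], [1,3,7], [2,4,6], [2,4,7], [2,5,6], [2,5,8], [3,4,6], [3,4,8], [3,5,7], [3,5,8]

giving chain groups C_0 ≅ Z^9, C_1 ≅ Z^27, C_2 ≅ Z^18.

Boundary ∂_1: C_1 → C_0 sends each edge [p,q] (with p < q) to q − p.
The resulting 9×27 matrix has rank 8, and its Smith normal form has invariant factors (1,1,1,1,1,1,1,1).

∂_2: C_2 → C_1 sends each 2-simplex [p,q,r] to [q,r] − [p,r] + [p,q]. For instance
  ∂[0,5,7] = [5,7] − [0,7] + [0,5],
  ∂[2,4,6] = [4,6] − [2,6] + [2,4].
This gives a 27×18 integer matrix of rank 17; reducing to Smith normal form yields diagonal entries (1,1,1,1,1,1,1,1,1,1,1,1,1,1,1,1,1).

From H_k ≅ ker(∂_k) / im(∂_{k+1}) we obtain:

  H_0: rank C_0 − rank ∂_1 = 9 − 8 = 1, and the invariant factors of ∂_1 are all 1, so H_0 ≅ Z.
  H_1: rank ker ∂_1 − rank ∂_2 = (27 − 8) − 17 = 2, and the invariant factors of ∂_2 are all 1, so H_1 ≅ Z^2.
  H_2: rank ker ∂_2 − rank ∂_3 = (18 − 17) − 0 = 1, and there is no ∂_3, so H_2 ≅ Z.

H_0 ≅ Z,  H_1 ≅ Z^2,  H_2 ≅ Z.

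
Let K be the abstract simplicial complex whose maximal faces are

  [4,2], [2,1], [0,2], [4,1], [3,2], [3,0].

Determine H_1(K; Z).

H_1 = Z^2.

Fix the vertex order 0 < 1 < 2 < 3 < 4 and write every simplex with vertices in increasing order. Then dim K = 1 and the simplices of K are:

  0-simplices (5): [0], [1], [2], [3], [4]
  1-simplices (6): [0,2], [0,3], [1,2], [1,4], [2,3], [2,4]

so the chain groups are C_0 ≅ Z^5, C_1 ≅ Z^6.

The boundary map ∂_1: C_1 → C_0 sends each edge [p,q] (with p < q) to q − p.
This gives a 5×6 integer matrix of rank 4; reducing to Smith normal form yields diagonal entries (1,1,1,1).

Reading off H_k = ker ∂_k / im ∂_{k+1}:

  H_1: rank ker ∂_1 − rank ∂_2 = (6 − 4) − 0 = 2, and there is no ∂_2, so H_1 = Z^2.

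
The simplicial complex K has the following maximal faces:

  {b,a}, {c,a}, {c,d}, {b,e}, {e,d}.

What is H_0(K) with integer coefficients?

K has 5 vertices, 5 edges.
rank ∂_0 = 0, rank ∂_1 = 4 ⇒ b_0 = 5 − 0 − 4 = 1; all invariant factors of ∂_1 are 1 so no torsion. So H_0 = Z.

H_0 ≅ Z.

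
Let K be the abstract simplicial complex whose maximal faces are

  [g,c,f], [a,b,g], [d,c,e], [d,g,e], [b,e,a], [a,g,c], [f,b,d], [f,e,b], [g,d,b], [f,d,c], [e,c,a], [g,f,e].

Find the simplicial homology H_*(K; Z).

H_0 = Z,  H_1 = Z/2,  H_2 = 0.

Fix the vertex order a < b < c < d < e < f < g and write every simplex with vertices in increasing order. Then dim K = 2 and the simplices of K are:

  0-simplices (7): a, b, c, d, e, f, g
  1-simplices (18): ab, ac, ae, ag, bd, be, bf, bg, cd, ce, cf, cg, de, df, dg, ef, eg, fg
  2-simplices (12): abe, abg, ace, acg, bdf, bdg, bef, cde, cdf, cfg, deg, efg

so the chain groups are C_0 ≅ Z^7, C_1 ≅ Z^18, C_2 ≅ Z^12.

∂_1: C_1 → C_0 sends each edge [p,q] (with p < q) to q − p.
The 7×18 boundary matrix has rank 6 and Smith normal form diag(1,1,1,1,1,1).

∂_2: C_2 → C_1 acts by ∂[p,q,r] = [q,r] − [p,r] + [p,q]. For instance
  ∂deg = eg − dg + de,
  ∂cfg = fg − cg + cf.
This gives a 18×12 integer matrix of rank 12; reducing to Smith normal form yields diagonal entries (1,1,1,1,1,1,1,1,1,1,1,2).

Computing H_k = (kernel of ∂_k) / (image of ∂_{k+1}):

  H_0: rank C_0 − rank ∂_1 = 7 − 6 = 1, and the invariant factors of ∂_1 are all 1, so H_0 ≅ Z.
  H_1: rank ker ∂_1 − rank ∂_2 = (18 − 6) − 12 = 0, and ∂_2 has invariant factor 2 > 1, so H_1 ≅ Z/2.
  H_2: rank ker ∂_2 − rank ∂_3 = (12 − 12) − 0 = 0, and there is no ∂_3, so H_2 ≅ 0.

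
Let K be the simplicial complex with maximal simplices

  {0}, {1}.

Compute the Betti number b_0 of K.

Order the vertices as 0 < 1. Listing each simplex with vertices in this order, K has dimension 0 with simplices:

  0-simplices (2): [0], [1]

so the chain groups are C_0 ≅ Z^2.

Now H_k = ker ∂_k / im ∂_{k+1}, so:

  H_0: rank C_0 − rank ∂_1 = 2 − 0 = 2, and there is no ∂_1, so H_0 ≅ Z^2.

Hence the Betti numbers are b_0 = 2.

b_0 = 2.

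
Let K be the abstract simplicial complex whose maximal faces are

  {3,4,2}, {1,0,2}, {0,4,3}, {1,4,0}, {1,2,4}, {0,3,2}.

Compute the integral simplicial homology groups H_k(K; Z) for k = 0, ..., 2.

We work with the vertex ordering 0 < 1 < 2 < 3 < 4. The simplices of K, each written with vertices in increasing order, are:

  0-simplices (5): [0], [1], [2], [3], [4]
  1-simplices (9): [0,1], [0,2], [0,3], [0,4], [1,2], [1,4], [2,3], [2,4], [3,4]
  2-simplices (6): [0,1,2], [0,1,4], [0,2,3], [0,3,4], [1,2,4], [2,3,4]

Hence C_0 ≅ Z^5, C_1 ≅ Z^9, C_2 ≅ Z^6.

∂_1: C_1 → C_0 is given by ∂[p,q] = [q] − [p].
The resulting 5×9 matrix has rank 4, and its Smith normal form has invariant factors (1,1,1,1).

Boundary ∂_2: C_2 → C_1 acts by ∂[p,q,r] = [q,r] − [p,r] + [p,q]. For instance
  ∂[0,2,3] = [2,3] − [0,3] + [0,2],
  ∂[0,3,4] = [3,4] − [0,4] + [0,3].
The 9×6 boundary matrix has rank 5 and Smith normal form diag(1,1,1,1,1).

Now H_k = ker ∂_k / im ∂_{k+1}, so:

  H_0: rank C_0 − rank ∂_1 = 5 − 4 = 1, and the invariant factors of ∂_1 are all 1, so H_0 ≅ Z.
  H_1: rank ker ∂_1 − rank ∂_2 = (9 − 4) − 5 = 0, and the invariant factors of ∂_2 are all 1, so H_1 ≅ 0.
  H_2: rank ker ∂_2 − rank ∂_3 = (6 − 5) − 0 = 1, and there is no ∂_3, so H_2 ≅ Z.

H_0 ≅ Z,  H_1 = 0,  H_2 ≅ Z.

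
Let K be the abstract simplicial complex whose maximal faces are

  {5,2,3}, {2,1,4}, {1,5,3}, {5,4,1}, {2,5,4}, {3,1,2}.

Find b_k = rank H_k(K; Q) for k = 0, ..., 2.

Order the vertices as 1 < 2 < 3 < 4 < 5. Listing each simplex with vertices in this order, K has dimension 2 with simplices:

  0-simplices (5): [1], [2], [3], [4], [5]
  1-simplices (9): [1,2], [1,3], [1,4], [1,5], [2,3], [2,4], [2,5], [3,5], [4,5]
  2-simplices (6): [1,2,3], [1,2,4], [1,3,5], [1,4,5], [2,3,5], [2,4,5]

Hence C_0 ≅ Z^5, C_1 ≅ Z^9, C_2 ≅ Z^6.

∂_1: C_1 → C_0 sends each edge [p,q] (with p < q) to q − p.
The resulting 5×9 matrix has rank 4, and its Smith normal form has invariant factors (1,1,1,1).

The boundary map ∂_2: C_2 → C_1 maps a triangle to the signed sum of its edges. For instance
  ∂[1,4,5] = [4,5] − [1,5] + [1,4],
  ∂[1,2,3] = [2,3] − [1,3] + [1,2].
As a 9×6 matrix over Z this has rank 5, with invariant factors (1,1,1,1,1).

Computing H_k = (kernel of ∂_k) / (image of ∂_{k+1}):

  H_0: rank C_0 − rank ∂_1 = 5 − 4 = 1, and the invariant factors of ∂_1 are all 1, so H_0 ≅ Z.
  H_1: rank ker ∂_1 − rank ∂_2 = (9 − 4) − 5 = 0, and the invariant factors of ∂_2 are all 1, so H_1 ≅ 0.
  H_2: rank ker ∂_2 − rank ∂_3 = (6 − 5) − 0 = 1, and there is no ∂_3, so H_2 ≅ Z.

Hence the Betti numbers are b_0 = 1, b_1 = 0, b_2 = 1.

b_0 = 1, b_1 = 0, b_2 = 1.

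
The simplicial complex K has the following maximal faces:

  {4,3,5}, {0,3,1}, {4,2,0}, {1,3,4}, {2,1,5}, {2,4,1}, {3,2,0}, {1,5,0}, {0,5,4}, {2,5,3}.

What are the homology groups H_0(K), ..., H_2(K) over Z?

H_0 ≅ Z,  H_1 ≅ Z/2,  H_2 = 0.

Take the total order 0 < 1 < 2 < 3 < 4 < 5 on the vertex set. Then K (dimension 2) consists of the simplices:

  0-simplices (6): [0], [1], [2], [3], [4], [5]
  1-simplices (15): [0,1], [0,2], [0,3], [0,4], [0,5], [1,2], [1,3], [1,4], [1,5], [2,3], [2,4], [2,5], [3,4], [3,5], [4,5]
  2-simplices (10): [0,1,3], [0,1,5], [0,2,3], [0,2,4], [0,4,5], [1,2,4], [1,2,5], [1,3,4], [2,3,5], [3,4,5]

giving chain groups C_0 ≅ Z^6, C_1 ≅ Z^15, C_2 ≅ Z^10.

Boundary ∂_1: C_1 → C_0 is given by ∂[p,q] = [q] − [p].
As a 6×15 matrix over Z this has rank 5, with invariant factors (1,1,1,1,1).

Boundary ∂_2: C_2 → C_1 maps a triangle to the signed sum of its edges. For instance
  ∂[0,2,3] = [2,3] − [0,3] + [0,2],
  ∂[0,1,5] = [1,5] − [0,5] + [0,1].
The 15×10 boundary matrix has rank 10 and Smith normal form diag(1,1,1,1,1,1,1,1,1,2).

Computing H_k = (kernel of ∂_k) / (image of ∂_{k+1}):

  H_0: rank C_0 − rank ∂_1 = 6 − 5 = 1, and the invariant factors of ∂_1 are all 1, so H_0 ≅ Z.
  H_1: rank ker ∂_1 − rank ∂_2 = (15 − 5) − 10 = 0, and ∂_2 has invariant factor 2 > 1, so H_1 ≅ Z/2.
  H_2: rank ker ∂_2 − rank ∂_3 = (10 − 10) − 0 = 0, and there is no ∂_3, so H_2 ≅ 0.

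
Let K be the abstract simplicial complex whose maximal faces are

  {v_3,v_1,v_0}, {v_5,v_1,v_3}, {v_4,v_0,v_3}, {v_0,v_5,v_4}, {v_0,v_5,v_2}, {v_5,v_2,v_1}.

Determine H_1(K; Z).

K has 6 vertices, 12 edges, 6 triangles.
rank ∂_1 = 5, rank ∂_2 = 6 ⇒ b_1 = 12 − 5 − 6 = 1; all invariant factors of ∂_2 are 1 so no torsion. So H_1 = Z.

H_1 ≅ Z.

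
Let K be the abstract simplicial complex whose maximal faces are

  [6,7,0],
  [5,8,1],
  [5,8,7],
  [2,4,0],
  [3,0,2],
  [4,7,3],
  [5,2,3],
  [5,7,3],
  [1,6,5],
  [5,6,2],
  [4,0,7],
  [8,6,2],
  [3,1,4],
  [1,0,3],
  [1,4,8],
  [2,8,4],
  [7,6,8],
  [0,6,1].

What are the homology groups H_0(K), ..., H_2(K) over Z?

H_0 = Z,  H_1 = Z ⊕ Z_2,  H_2 = 0.

K has 9 vertices, 27 edges, 18 triangles.
rank ∂_0 = 0, rank ∂_1 = 8 ⇒ b_0 = 9 − 0 − 8 = 1; all invariant factors of ∂_1 are 1 so no torsion. So H_0 ≅ Z.
rank ∂_1 = 8, rank ∂_2 = 18 ⇒ b_1 = 27 − 8 − 18 = 1; ∂_2 has invariant factor(s) [2] giving torsion. So H_1 ≅ Z ⊕ Z_2.
rank ∂_2 = 18, rank ∂_3 = 0 ⇒ b_2 = 18 − 18 − 0 = 0. So H_2 ≅ 0.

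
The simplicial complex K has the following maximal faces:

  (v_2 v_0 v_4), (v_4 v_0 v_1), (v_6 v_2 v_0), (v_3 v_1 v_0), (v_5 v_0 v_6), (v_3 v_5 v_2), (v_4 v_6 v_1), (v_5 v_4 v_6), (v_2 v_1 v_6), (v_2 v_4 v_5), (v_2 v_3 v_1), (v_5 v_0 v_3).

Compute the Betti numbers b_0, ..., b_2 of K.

b_0 = 1, b_1 = 0, b_2 = 0.

Order the vertices as v_0 < v_1 < v_2 < v_3 < v_4 < v_5 < v_6. Listing each simplex with vertices in this order, K has dimension 2 with simplices:

  0-simplices (7): [v_0], [v_1], [v_2], [v_3], [v_4], [v_5], [v_6]
  1-simplices (18): (18 of them)
  2-simplices (12): (12 of them)

giving chain groups C_0 ≅ Z^7, C_1 ≅ Z^18, C_2 ≅ Z^12.

The boundary map ∂_1: C_1 → C_0 maps an edge to its endpoints' difference, ∂[p,q] = q − p.
The 7×18 boundary matrix has rank 6 and Smith normal form diag(1,1,1,1,1,1).

The boundary map ∂_2: C_2 → C_1 sends each 2-simplex [p,q,r] to [q,r] − [p,r] + [p,q]. For instance
  ∂[v_2,v_3,v_5] = [v_3,v_5] − [v_2,v_5] + [v_2,v_3],
  ∂[v_4,v_5,v_6] = [v_5,v_6] − [v_4,v_6] + [v_4,v_5].
This gives a 18×12 integer matrix of rank 12; reducing to Smith normal form yields diagonal entries (1,1,1,1,1,1,1,1,1,1,1,2).

Reading off H_k = ker ∂_k / im ∂_{k+1}:

  H_0: rank C_0 − rank ∂_1 = 7 − 6 = 1, and the invariant factors of ∂_1 are all 1, so H_0 = Z.
  H_1: rank ker ∂_1 − rank ∂_2 = (18 − 6) − 12 = 0, and ∂_2 has invariant factor 2 > 1, so H_1 = Z/2Z.
  H_2: rank ker ∂_2 − rank ∂_3 = (12 − 12) − 0 = 0, and there is no ∂_3, so H_2 = 0.

As a check, the Euler characteristic is 7 − 18 + 12 = 1, which agrees with 1 − 0 + 0 = 1.

Hence the Betti numbers are b_0 = 1, b_1 = 0, b_2 = 0.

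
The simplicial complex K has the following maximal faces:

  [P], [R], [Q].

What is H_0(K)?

Fix the vertex order P < Q < R and write every simplex with vertices in increasing order. Then dim K = 0 and the simplices of K are:

  0-simplices (3): P, Q, R

giving chain groups C_0 ≅ Z^3.

Computing H_k = (kernel of ∂_k) / (image of ∂_{k+1}):

  H_0: rank C_0 − rank ∂_1 = 3 − 0 = 3, and there is no ∂_1, so H_0 ≅ Z^3.

H_0 ≅ Z^3.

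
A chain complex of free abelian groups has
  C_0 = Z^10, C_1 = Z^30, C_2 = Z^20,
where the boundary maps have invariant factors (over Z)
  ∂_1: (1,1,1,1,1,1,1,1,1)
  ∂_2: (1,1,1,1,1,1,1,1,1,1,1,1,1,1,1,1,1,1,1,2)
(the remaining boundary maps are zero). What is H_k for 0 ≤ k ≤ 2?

H_0 = Z,  H_1 = Z ⊕ Z_2,  H_2 = 0.

H_0: b_0 = 10 − 0 − 9 = 1; torsion from ∂_1 factors > 1: none. So H_0 = Z.
H_1: b_1 = 30 − 9 − 20 = 1; torsion from ∂_2 factors > 1: [2]. So H_1 = Z ⊕ Z_2.
H_2: b_2 = 20 − 20 − 0 = 0; torsion from ∂_3 factors > 1: none. So H_2 = 0.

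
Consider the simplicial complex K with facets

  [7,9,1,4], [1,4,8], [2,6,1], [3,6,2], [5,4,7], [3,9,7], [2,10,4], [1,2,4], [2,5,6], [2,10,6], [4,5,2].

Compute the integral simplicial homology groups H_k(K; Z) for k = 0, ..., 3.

K has 10 vertices, 23 edges, 14 triangles, 1 3-simplex.
rank ∂_0 = 0, rank ∂_1 = 9 ⇒ b_0 = 10 − 0 − 9 = 1; all invariant factors of ∂_1 are 1 so no torsion. So H_0 ≅ Z.
rank ∂_1 = 9, rank ∂_2 = 13 ⇒ b_1 = 23 − 9 − 13 = 1; all invariant factors of ∂_2 are 1 so no torsion. So H_1 ≅ Z.
rank ∂_2 = 13, rank ∂_3 = 1 ⇒ b_2 = 14 − 13 − 1 = 0; all invariant factors of ∂_3 are 1 so no torsion. So H_2 ≅ 0.
rank ∂_3 = 1, rank ∂_4 = 0 ⇒ b_3 = 1 − 1 − 0 = 0. So H_3 ≅ 0.

H_0 ≅ Z,  H_1 ≅ Z,  H_2 = 0,  H_3 = 0.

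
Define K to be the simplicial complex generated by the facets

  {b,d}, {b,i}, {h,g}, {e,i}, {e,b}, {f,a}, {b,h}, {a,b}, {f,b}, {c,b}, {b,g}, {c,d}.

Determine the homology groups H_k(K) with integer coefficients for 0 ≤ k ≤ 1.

H_0 = Z,  H_1 = Z^4.

Take the total order a < b < c < d < e < f < g < h < i on the vertex set. Then K (dimension 1) consists of the simplices:

  0-simplices (9): a, b, c, d, e, f, g, h, i
  1-simplices (12): ab, af, bc, bd, be, bf, bg, bh, bi, cd, ei, gh

giving chain groups C_0 ≅ Z^9, C_1 ≅ Z^12.

∂_1: C_1 → C_0 sends each edge [p,q] (with p < q) to q − p. For instance
  ∂gh = h − g.
As a 9×12 matrix over Z this has rank 8, with invariant factors (1,1,1,1,1,1,1,1).

From H_k ≅ ker(∂_k) / im(∂_{k+1}) we obtain:

  H_0: rank C_0 − rank ∂_1 = 9 − 8 = 1, and the invariant factors of ∂_1 are all 1, so H_0 ≅ Z.
  H_1: rank ker ∂_1 − rank ∂_2 = (12 − 8) − 0 = 4, and there is no ∂_2, so H_1 ≅ Z^4.

As a check, the Euler characteristic is 9 − 12 = -3, which agrees with 1 − 4 = -3.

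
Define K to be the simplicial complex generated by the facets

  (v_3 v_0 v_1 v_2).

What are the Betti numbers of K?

Order the vertices as v_0 < v_1 < v_2 < v_3. Listing each simplex with vertices in this order, K has dimension 3 with simplices:

  0-simplices (4): [v_0], [v_1], [v_2], [v_3]
  1-simplices (6): [v_0,v_1], [v_0,v_2], [v_0,v_3], [v_1,v_2], [v_1,v_3], [v_2,v_3]
  2-simplices (4): [v_0,v_1,v_2], [v_0,v_1,v_3], [v_0,v_2,v_3], [v_1,v_2,v_3]
  3-simplices (1): [v_0,v_1,v_2,v_3]

so the chain groups are C_0 ≅ Z^4, C_1 ≅ Z^6, C_2 ≅ Z^4, C_3 ≅ Z^1.

Boundary ∂_1: C_1 → C_0 is given by ∂[p,q] = [q] − [p]. For instance
  ∂[v_2,v_3] = [v_3] − [v_2].
This gives a 4×6 integer matrix of rank 3; reducing to Smith normal form yields diagonal entries (1,1,1).

∂_2: C_2 → C_1 sends each 2-simplex [p,q,r] to [q,r] − [p,r] + [p,q]. For instance
  ∂[v_0,v_2,v_3] = [v_2,v_3] − [v_0,v_3] + [v_0,v_2],
  ∂[v_1,v_2,v_3] = [v_2,v_3] − [v_1,v_3] + [v_1,v_2].
This gives a 6×4 integer matrix of rank 3; reducing to Smith normal form yields diagonal entries (1,1,1).

Boundary ∂_3: C_3 → C_2 sends each 3-simplex σ to the alternating sum Σ_i (−1)^i (σ with its i-th vertex removed). For instance
  ∂[v_0,v_1,v_2,v_3] = [v_1,v_2,v_3] − [v_0,v_2,v_3] + [v_0,v_1,v_3] − [v_0,v_1,v_2].
As a 4×1 matrix over Z this has rank 1, with invariant factors (1).

From H_k ≅ ker(∂_k) / im(∂_{k+1}) we obtain:

  H_0: rank C_0 − rank ∂_1 = 4 − 3 = 1, and the invariant factors of ∂_1 are all 1, so H_0 = Z.
  H_1: rank ker ∂_1 − rank ∂_2 = (6 − 3) − 3 = 0, and the invariant factors of ∂_2 are all 1, so H_1 = 0.
  H_2: rank ker ∂_2 − rank ∂_3 = (4 − 3) − 1 = 0, and the invariant factors of ∂_3 are all 1, so H_2 = 0.
  H_3: rank ker ∂_3 − rank ∂_4 = (1 − 1) − 0 = 0, and there is no ∂_4, so H_3 = 0.

(K is a triangulation of the 3-simplex.)

Hence the Betti numbers are b_0 = 1, b_1 = 0, b_2 = 0, b_3 = 0.

b_0 = 1, b_1 = 0, b_2 = 0, b_3 = 0.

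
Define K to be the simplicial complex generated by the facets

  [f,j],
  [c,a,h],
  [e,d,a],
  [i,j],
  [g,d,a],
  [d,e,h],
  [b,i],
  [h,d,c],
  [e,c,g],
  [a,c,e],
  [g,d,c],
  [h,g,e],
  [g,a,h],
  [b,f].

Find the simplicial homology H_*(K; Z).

We work with the vertex ordering a < b < c < d < e < f < g < h < i < j. The simplices of K, each written with vertices in increasing order, are:

  0-simplices (10): a, b, c, d, e, f, g, h, i, j
  1-simplices (19): ac, ad, ae, ag, ah, bf, bi, cd, ce, cg, ch, de, dg, dh, eg, eh, fj, gh, ij
  2-simplices (10): ace, ach, ade, adg, agh, cdg, cdh, ceg, deh, egh

so the chain groups are C_0 ≅ Z^10, C_1 ≅ Z^19, C_2 ≅ Z^10.

∂_1: C_1 → C_0 is given by ∂[p,q] = [q] − [p]. For instance
  ∂ac = c − a.
As a 10×19 matrix over Z this has rank 8, with invariant factors (1,1,1,1,1,1,1,1).

∂_2: C_2 → C_1 sends each 2-simplex [p,q,r] to [q,r] − [p,r] + [p,q]. For instance
  ∂ace = ce − ae + ac,
  ∂agh = gh − ah + ag.
The resulting 19×10 matrix has rank 10, and its Smith normal form has invariant factors (1,1,1,1,1,1,1,1,1,2).

From H_k ≅ ker(∂_k) / im(∂_{k+1}) we obtain:

  H_0: rank C_0 − rank ∂_1 = 10 − 8 = 2, and the invariant factors of ∂_1 are all 1, so H_0 ≅ Z^2.
  H_1: rank ker ∂_1 − rank ∂_2 = (19 − 8) − 10 = 1, and ∂_2 has invariant factor 2 > 1, so H_1 ≅ Z ⊕ Z/2.
  H_2: rank ker ∂_2 − rank ∂_3 = (10 − 10) − 0 = 0, and there is no ∂_3, so H_2 ≅ 0.

H_0 ≅ Z^2,  H_1 ≅ Z ⊕ Z/2,  H_2 = 0.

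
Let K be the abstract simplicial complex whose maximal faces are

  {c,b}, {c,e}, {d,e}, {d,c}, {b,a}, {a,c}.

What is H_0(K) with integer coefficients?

H_0 ≅ Z.

We work with the vertex ordering a < b < c < d < e. The simplices of K, each written with vertices in increasing order, are:

  0-simplices (5): a, b, c, d, e
  1-simplices (6): ab, ac, bc, cd, ce, de

so the chain groups are C_0 ≅ Z^5, C_1 ≅ Z^6.

∂_1: C_1 → C_0 sends each edge [p,q] (with p < q) to q − p. For instance
  ∂ab = b − a.
The 5×6 boundary matrix has rank 4 and Smith normal form diag(1,1,1,1).

From H_k ≅ ker(∂_k) / im(∂_{k+1}) we obtain:

  H_0: rank C_0 − rank ∂_1 = 5 − 4 = 1, and the invariant factors of ∂_1 are all 1, so H_0 ≅ Z.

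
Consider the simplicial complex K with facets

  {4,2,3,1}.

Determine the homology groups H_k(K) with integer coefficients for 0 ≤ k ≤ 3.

H_0 ≅ Z,  H_1 = 0,  H_2 = 0,  H_3 = 0.

We work with the vertex ordering 1 < 2 < 3 < 4. The simplices of K, each written with vertices in increasing order, are:

  0-simplices (4): [1], [2], [3], [4]
  1-simplices (6): [1,2], [1,3], [1,4], [2,3], [2,4], [3,4]
  2-simplices (4): [1,2,3], [1,2,4], [1,3,4], [2,3,4]
  3-simplices (1): [1,2,3,4]

Hence C_0 ≅ Z^4, C_1 ≅ Z^6, C_2 ≅ Z^4, C_3 ≅ Z^1.

Boundary ∂_1: C_1 → C_0 maps an edge to its endpoints' difference, ∂[p,q] = q − p. For instance
  ∂[1,4] = [4] − [1].
This gives a 4×6 integer matrix of rank 3; reducing to Smith normal form yields diagonal entries (1,1,1).

∂_2: C_2 → C_1 sends each 2-simplex [p,q,r] to [q,r] − [p,r] + [p,q]. For instance
  ∂[2,3,4] = [3,4] − [2,4] + [2,3],
  ∂[1,3,4] = [3,4] − [1,4] + [1,3].
The 6×4 boundary matrix has rank 3 and Smith normal form diag(1,1,1).

The boundary map ∂_3: C_3 → C_2 sends each 3-simplex σ to the alternating sum Σ_i (−1)^i (σ with its i-th vertex removed). For instance
  ∂[1,2,3,4] = [2,3,4] − [1,3,4] + [1,2,4] − [1,2,3].
The resulting 4×1 matrix has rank 1, and its Smith normal form has invariant factors (1).

Computing H_k = (kernel of ∂_k) / (image of ∂_{k+1}):

  H_0: rank C_0 − rank ∂_1 = 4 − 3 = 1, and the invariant factors of ∂_1 are all 1, so H_0 = Z.
  H_1: rank ker ∂_1 − rank ∂_2 = (6 − 3) − 3 = 0, and the invariant factors of ∂_2 are all 1, so H_1 = 0.
  H_2: rank ker ∂_2 − rank ∂_3 = (4 − 3) − 1 = 0, and the invariant factors of ∂_3 are all 1, so H_2 = 0.
  H_3: rank ker ∂_3 − rank ∂_4 = (1 − 1) − 0 = 0, and there is no ∂_4, so H_3 = 0.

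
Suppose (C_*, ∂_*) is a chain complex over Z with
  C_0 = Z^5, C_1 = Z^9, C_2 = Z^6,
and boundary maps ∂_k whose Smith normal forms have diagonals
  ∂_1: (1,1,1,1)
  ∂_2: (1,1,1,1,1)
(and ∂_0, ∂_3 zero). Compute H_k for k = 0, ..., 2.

H_0: b_0 = 5 − 0 − 4 = 1; torsion from ∂_1 factors > 1: none. So H_0 ≅ Z.
H_1: b_1 = 9 − 4 − 5 = 0; torsion from ∂_2 factors > 1: none. So H_1 ≅ 0.
H_2: b_2 = 6 − 5 − 0 = 1; torsion from ∂_3 factors > 1: none. So H_2 ≅ Z.

H_0 ≅ Z,  H_1 = 0,  H_2 ≅ Z.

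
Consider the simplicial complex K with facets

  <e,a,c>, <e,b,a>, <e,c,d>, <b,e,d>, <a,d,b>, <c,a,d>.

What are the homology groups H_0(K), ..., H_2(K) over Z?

Fix the vertex order a < b < c < d < e and write every simplex with vertices in increasing order. Then dim K = 2 and the simplices of K are:

  0-simplices (5): a, b, c, d, e
  1-simplices (9): ab, ac, ad, ae, bd, be, cd, ce, de
  2-simplices (6): abd, abe, acd, ace, bde, cde

Hence C_0 ≅ Z^5, C_1 ≅ Z^9, C_2 ≅ Z^6.

The boundary map ∂_1: C_1 → C_0 maps an edge to its endpoints' difference, ∂[p,q] = q − p. For instance
  ∂ae = e − a.
The 5×9 boundary matrix has rank 4 and Smith normal form diag(1,1,1,1).

The boundary map ∂_2: C_2 → C_1 acts by ∂[p,q,r] = [q,r] − [p,r] + [p,q]. For instance
  ∂cde = de − ce + cd,
  ∂ace = ce − ae + ac.
This gives a 9×6 integer matrix of rank 5; reducing to Smith normal form yields diagonal entries (1,1,1,1,1).

From H_k ≅ ker(∂_k) / im(∂_{k+1}) we obtain:

  H_0: rank C_0 − rank ∂_1 = 5 − 4 = 1, and the invariant factors of ∂_1 are all 1, so H_0 ≅ Z.
  H_1: rank ker ∂_1 − rank ∂_2 = (9 − 4) − 5 = 0, and the invariant factors of ∂_2 are all 1, so H_1 ≅ 0.
  H_2: rank ker ∂_2 − rank ∂_3 = (6 − 5) − 0 = 1, and there is no ∂_3, so H_2 ≅ Z.

H_0 = Z,  H_1 = 0,  H_2 = Z.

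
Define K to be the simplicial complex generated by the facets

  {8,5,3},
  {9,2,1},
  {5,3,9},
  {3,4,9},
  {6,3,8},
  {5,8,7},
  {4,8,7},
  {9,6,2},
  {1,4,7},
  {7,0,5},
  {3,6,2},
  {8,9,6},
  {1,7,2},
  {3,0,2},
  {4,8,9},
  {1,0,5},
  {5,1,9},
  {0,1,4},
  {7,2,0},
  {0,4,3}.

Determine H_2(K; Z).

H_2 = 0.

Take the total order 0 < 1 < 2 < 3 < 4 < 5 < 6 < 7 < 8 < 9 on the vertex set. Then K (dimension 2) consists of the simplices:

  0-simplices (10): [0], [1], [2], [3], [4], [5], [6], [7], [8], [9]
  1-simplices (30): (30 of them)
  2-simplices (20): (20 of them)

giving chain groups C_0 ≅ Z^10, C_1 ≅ Z^30, C_2 ≅ Z^20.

∂_1: C_1 → C_0 is given by ∂[p,q] = [q] − [p]. For instance
  ∂[1,4] = [4] − [1].
The resulting 10×30 matrix has rank 9, and its Smith normal form has invariant factors (1,1,1,1,1,1,1,1,1).

The boundary map ∂_2: C_2 → C_1 sends each 2-simplex [p,q,r] to [q,r] − [p,r] + [p,q]. For instance
  ∂[4,7,8] = [7,8] − [4,8] + [4,7],
  ∂[0,2,3] = [2,3] − [0,3] + [0,2].
This gives a 30×20 integer matrix of rank 20; reducing to Smith normal form yields diagonal entries (1,1,1,1,1,1,1,1,1,1,1,1,1,1,1,1,1,1,1,2).

From H_k ≅ ker(∂_k) / im(∂_{k+1}) we obtain:

  H_2: rank ker ∂_2 − rank ∂_3 = (20 − 20) − 0 = 0, and there is no ∂_3, so H_2 = 0.

(K is a triangulation of the Klein bottle.)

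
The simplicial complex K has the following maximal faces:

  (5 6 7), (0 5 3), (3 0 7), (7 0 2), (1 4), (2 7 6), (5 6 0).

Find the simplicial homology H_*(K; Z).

H_0 ≅ Z^2,  H_1 ≅ Z,  H_2 = 0.

K has 8 vertices, 13 edges, 6 triangles.
rank ∂_0 = 0, rank ∂_1 = 6 ⇒ b_0 = 8 − 0 − 6 = 2; all invariant factors of ∂_1 are 1 so no torsion. So H_0 ≅ Z^2.
rank ∂_1 = 6, rank ∂_2 = 6 ⇒ b_1 = 13 − 6 − 6 = 1; all invariant factors of ∂_2 are 1 so no torsion. So H_1 ≅ Z.
rank ∂_2 = 6, rank ∂_3 = 0 ⇒ b_2 = 6 − 6 − 0 = 0. So H_2 ≅ 0.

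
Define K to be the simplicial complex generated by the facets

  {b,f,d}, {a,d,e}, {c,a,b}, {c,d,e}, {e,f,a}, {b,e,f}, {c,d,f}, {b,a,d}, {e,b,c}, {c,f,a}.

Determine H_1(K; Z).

H_1 = Z/2.

Take the total order a < b < c < d < e < f on the vertex set. Then K (dimension 2) consists of the simplices:

  0-simplices (6): a, b, c, d, e, f
  1-simplices (15): ab, ac, ad, ae, af, bc, bd, be, bf, cd, ce, cf, de, df, ef
  2-simplices (10): abc, abd, acf, ade, aef, bce, bdf, bef, cde, cdf

giving chain groups C_0 ≅ Z^6, C_1 ≅ Z^15, C_2 ≅ Z^10.

The boundary map ∂_1: C_1 → C_0 maps an edge to its endpoints' difference, ∂[p,q] = q − p.
As a 6×15 matrix over Z this has rank 5, with invariant factors (1,1,1,1,1).

Boundary ∂_2: C_2 → C_1 maps a triangle to the signed sum of its edges. For instance
  ∂bef = ef − bf + be,
  ∂bce = ce − be + bc.
The resulting 15×10 matrix has rank 10, and its Smith normal form has invariant factors (1,1,1,1,1,1,1,1,1,2).

Computing H_k = (kernel of ∂_k) / (image of ∂_{k+1}):

  H_1: rank ker ∂_1 − rank ∂_2 = (15 − 5) − 10 = 0, and ∂_2 has invariant factor 2 > 1, so H_1 ≅ Z/2.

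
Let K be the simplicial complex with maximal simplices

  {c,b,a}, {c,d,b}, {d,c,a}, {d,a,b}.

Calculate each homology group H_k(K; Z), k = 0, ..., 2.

K has 4 vertices, 6 edges, 4 triangles.
rank ∂_0 = 0, rank ∂_1 = 3 ⇒ b_0 = 4 − 0 − 3 = 1; all invariant factors of ∂_1 are 1 so no torsion. So H_0 = Z.
rank ∂_1 = 3, rank ∂_2 = 3 ⇒ b_1 = 6 − 3 − 3 = 0; all invariant factors of ∂_2 are 1 so no torsion. So H_1 = 0.
rank ∂_2 = 3, rank ∂_3 = 0 ⇒ b_2 = 4 − 3 − 0 = 1. So H_2 = Z.

H_0 ≅ Z,  H_1 = 0,  H_2 ≅ Z.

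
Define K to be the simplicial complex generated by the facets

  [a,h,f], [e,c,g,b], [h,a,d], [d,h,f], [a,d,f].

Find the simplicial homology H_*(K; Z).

Order the vertices as a < b < c < d < e < f < g < h. Listing each simplex with vertices in this order, K has dimension 3 with simplices:

  0-simplices (8): a, b, c, d, e, f, g, h
  1-simplices (12): ad, af, ah, bc, be, bg, ce, cg, df, dh, eg, fh
  2-simplices (8): adf, adh, afh, bce, bcg, beg, ceg, dfh
  3-simplices (1): bceg

giving chain groups C_0 ≅ Z^8, C_1 ≅ Z^12, C_2 ≅ Z^8, C_3 ≅ Z^1.

∂_1: C_1 → C_0 is given by ∂[p,q] = [q] − [p]. For instance
  ∂ad = d − a.
This gives a 8×12 integer matrix of rank 6; reducing to Smith normal form yields diagonal entries (1,1,1,1,1,1).

The boundary map ∂_2: C_2 → C_1 acts by ∂[p,q,r] = [q,r] − [p,r] + [p,q]. For instance
  ∂adf = df − af + ad,
  ∂bcg = cg − bg + bc.
The 12×8 boundary matrix has rank 6 and Smith normal form diag(1,1,1,1,1,1).

Boundary ∂_3: C_3 → C_2 sends each 3-simplex σ to the alternating sum Σ_i (−1)^i (σ with its i-th vertex removed). For instance
  ∂bceg = ceg − beg + bcg − bce.
The 8×1 boundary matrix has rank 1 and Smith normal form diag(1).

Now H_k = ker ∂_k / im ∂_{k+1}, so:

  H_0: rank C_0 − rank ∂_1 = 8 − 6 = 2, and the invariant factors of ∂_1 are all 1, so H_0 ≅ Z^2.
  H_1: rank ker ∂_1 − rank ∂_2 = (12 − 6) − 6 = 0, and the invariant factors of ∂_2 are all 1, so H_1 ≅ 0.
  H_2: rank ker ∂_2 − rank ∂_3 = (8 − 6) − 1 = 1, and the invariant factors of ∂_3 are all 1, so H_2 ≅ Z.
  H_3: rank ker ∂_3 − rank ∂_4 = (1 − 1) − 0 = 0, and there is no ∂_4, so H_3 ≅ 0.

(K is a triangulation of the disjoint union of the 3-simplex and the 2-sphere S^2.)

H_0 ≅ Z^2,  H_1 = 0,  H_2 ≅ Z,  H_3 = 0.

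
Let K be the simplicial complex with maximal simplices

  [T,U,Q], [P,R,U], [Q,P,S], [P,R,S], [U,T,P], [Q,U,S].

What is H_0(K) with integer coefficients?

We work with the vertex ordering P < Q < R < S < T < U. The simplices of K, each written with vertices in increasing order, are:

  0-simplices (6): P, Q, R, S, T, U
  1-simplices (12): PQ, PR, PS, PT, PU, QS, QT, QU, RS, RU, SU, TU
  2-simplices (6): PQS, PRS, PRU, PTU, QSU, QTU

so the chain groups are C_0 ≅ Z^6, C_1 ≅ Z^12, C_2 ≅ Z^6.

∂_1: C_1 → C_0 maps an edge to its endpoints' difference, ∂[p,q] = q − p.
The 6×12 boundary matrix has rank 5 and Smith normal form diag(1,1,1,1,1).

Boundary ∂_2: C_2 → C_1 maps a triangle to the signed sum of its edges. For instance
  ∂PTU = TU − PU + PT,
  ∂PRS = RS − PS + PR.
The 12×6 boundary matrix has rank 6 and Smith normal form diag(1,1,1,1,1,1).

Computing H_k = (kernel of ∂_k) / (image of ∂_{k+1}):

  H_0: rank C_0 − rank ∂_1 = 6 − 5 = 1, and the invariant factors of ∂_1 are all 1, so H_0 ≅ Z.

H_0 = Z.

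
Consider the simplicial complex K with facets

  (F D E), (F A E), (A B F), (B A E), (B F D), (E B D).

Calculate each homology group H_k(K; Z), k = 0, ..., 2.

Order the vertices as A < B < D < E < F. Listing each simplex with vertices in this order, K has dimension 2 with simplices:

  0-simplices (5): A, B, D, E, F
  1-simplices (9): AB, AE, AF, BD, BE, BF, DE, DF, EF
  2-simplices (6): ABE, ABF, AEF, BDE, BDF, DEF

so the chain groups are C_0 ≅ Z^5, C_1 ≅ Z^9, C_2 ≅ Z^6.

∂_1: C_1 → C_0 maps an edge to its endpoints' difference, ∂[p,q] = q − p. For instance
  ∂BF = F − B.
The resulting 5×9 matrix has rank 4, and its Smith normal form has invariant factors (1,1,1,1).

Boundary ∂_2: C_2 → C_1 sends each 2-simplex [p,q,r] to [q,r] − [p,r] + [p,q]. For instance
  ∂AEF = EF − AF + AE,
  ∂BDF = DF − BF + BD.
This gives a 9×6 integer matrix of rank 5; reducing to Smith normal form yields diagonal entries (1,1,1,1,1).

From H_k ≅ ker(∂_k) / im(∂_{k+1}) we obtain:

  H_0: rank C_0 − rank ∂_1 = 5 − 4 = 1, and the invariant factors of ∂_1 are all 1, so H_0 = Z.
  H_1: rank ker ∂_1 − rank ∂_2 = (9 − 4) − 5 = 0, and the invariant factors of ∂_2 are all 1, so H_1 = 0.
  H_2: rank ker ∂_2 − rank ∂_3 = (6 − 5) − 0 = 1, and there is no ∂_3, so H_2 = Z.

As a check, the Euler characteristic is 5 − 9 + 6 = 2, which agrees with 1 − 0 + 1 = 2.

H_0 = Z,  H_1 = 0,  H_2 = Z.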